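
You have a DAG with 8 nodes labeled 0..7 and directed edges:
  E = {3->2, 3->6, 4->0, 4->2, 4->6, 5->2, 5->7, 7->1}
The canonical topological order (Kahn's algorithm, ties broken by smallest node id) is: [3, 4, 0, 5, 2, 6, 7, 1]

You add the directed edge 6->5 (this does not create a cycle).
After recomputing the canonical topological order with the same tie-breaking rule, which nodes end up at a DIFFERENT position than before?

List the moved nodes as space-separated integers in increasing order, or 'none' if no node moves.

Answer: 2 5 6

Derivation:
Old toposort: [3, 4, 0, 5, 2, 6, 7, 1]
Added edge 6->5
Recompute Kahn (smallest-id tiebreak):
  initial in-degrees: [1, 1, 3, 0, 0, 1, 2, 1]
  ready (indeg=0): [3, 4]
  pop 3: indeg[2]->2; indeg[6]->1 | ready=[4] | order so far=[3]
  pop 4: indeg[0]->0; indeg[2]->1; indeg[6]->0 | ready=[0, 6] | order so far=[3, 4]
  pop 0: no out-edges | ready=[6] | order so far=[3, 4, 0]
  pop 6: indeg[5]->0 | ready=[5] | order so far=[3, 4, 0, 6]
  pop 5: indeg[2]->0; indeg[7]->0 | ready=[2, 7] | order so far=[3, 4, 0, 6, 5]
  pop 2: no out-edges | ready=[7] | order so far=[3, 4, 0, 6, 5, 2]
  pop 7: indeg[1]->0 | ready=[1] | order so far=[3, 4, 0, 6, 5, 2, 7]
  pop 1: no out-edges | ready=[] | order so far=[3, 4, 0, 6, 5, 2, 7, 1]
New canonical toposort: [3, 4, 0, 6, 5, 2, 7, 1]
Compare positions:
  Node 0: index 2 -> 2 (same)
  Node 1: index 7 -> 7 (same)
  Node 2: index 4 -> 5 (moved)
  Node 3: index 0 -> 0 (same)
  Node 4: index 1 -> 1 (same)
  Node 5: index 3 -> 4 (moved)
  Node 6: index 5 -> 3 (moved)
  Node 7: index 6 -> 6 (same)
Nodes that changed position: 2 5 6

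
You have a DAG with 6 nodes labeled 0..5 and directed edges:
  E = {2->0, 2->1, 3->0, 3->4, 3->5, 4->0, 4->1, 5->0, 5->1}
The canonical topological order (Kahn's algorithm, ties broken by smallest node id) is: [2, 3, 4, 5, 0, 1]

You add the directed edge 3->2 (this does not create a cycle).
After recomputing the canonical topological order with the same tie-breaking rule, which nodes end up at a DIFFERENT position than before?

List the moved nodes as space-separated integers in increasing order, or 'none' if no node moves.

Answer: 2 3

Derivation:
Old toposort: [2, 3, 4, 5, 0, 1]
Added edge 3->2
Recompute Kahn (smallest-id tiebreak):
  initial in-degrees: [4, 3, 1, 0, 1, 1]
  ready (indeg=0): [3]
  pop 3: indeg[0]->3; indeg[2]->0; indeg[4]->0; indeg[5]->0 | ready=[2, 4, 5] | order so far=[3]
  pop 2: indeg[0]->2; indeg[1]->2 | ready=[4, 5] | order so far=[3, 2]
  pop 4: indeg[0]->1; indeg[1]->1 | ready=[5] | order so far=[3, 2, 4]
  pop 5: indeg[0]->0; indeg[1]->0 | ready=[0, 1] | order so far=[3, 2, 4, 5]
  pop 0: no out-edges | ready=[1] | order so far=[3, 2, 4, 5, 0]
  pop 1: no out-edges | ready=[] | order so far=[3, 2, 4, 5, 0, 1]
New canonical toposort: [3, 2, 4, 5, 0, 1]
Compare positions:
  Node 0: index 4 -> 4 (same)
  Node 1: index 5 -> 5 (same)
  Node 2: index 0 -> 1 (moved)
  Node 3: index 1 -> 0 (moved)
  Node 4: index 2 -> 2 (same)
  Node 5: index 3 -> 3 (same)
Nodes that changed position: 2 3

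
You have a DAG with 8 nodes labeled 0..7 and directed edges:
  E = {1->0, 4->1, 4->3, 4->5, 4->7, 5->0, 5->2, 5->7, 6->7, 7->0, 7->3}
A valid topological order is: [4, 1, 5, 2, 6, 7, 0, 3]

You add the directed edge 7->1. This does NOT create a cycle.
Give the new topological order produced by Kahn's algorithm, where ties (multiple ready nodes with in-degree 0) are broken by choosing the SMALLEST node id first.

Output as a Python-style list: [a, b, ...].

Old toposort: [4, 1, 5, 2, 6, 7, 0, 3]
Added edge: 7->1
Position of 7 (5) > position of 1 (1). Must reorder: 7 must now come before 1.
Run Kahn's algorithm (break ties by smallest node id):
  initial in-degrees: [3, 2, 1, 2, 0, 1, 0, 3]
  ready (indeg=0): [4, 6]
  pop 4: indeg[1]->1; indeg[3]->1; indeg[5]->0; indeg[7]->2 | ready=[5, 6] | order so far=[4]
  pop 5: indeg[0]->2; indeg[2]->0; indeg[7]->1 | ready=[2, 6] | order so far=[4, 5]
  pop 2: no out-edges | ready=[6] | order so far=[4, 5, 2]
  pop 6: indeg[7]->0 | ready=[7] | order so far=[4, 5, 2, 6]
  pop 7: indeg[0]->1; indeg[1]->0; indeg[3]->0 | ready=[1, 3] | order so far=[4, 5, 2, 6, 7]
  pop 1: indeg[0]->0 | ready=[0, 3] | order so far=[4, 5, 2, 6, 7, 1]
  pop 0: no out-edges | ready=[3] | order so far=[4, 5, 2, 6, 7, 1, 0]
  pop 3: no out-edges | ready=[] | order so far=[4, 5, 2, 6, 7, 1, 0, 3]
  Result: [4, 5, 2, 6, 7, 1, 0, 3]

Answer: [4, 5, 2, 6, 7, 1, 0, 3]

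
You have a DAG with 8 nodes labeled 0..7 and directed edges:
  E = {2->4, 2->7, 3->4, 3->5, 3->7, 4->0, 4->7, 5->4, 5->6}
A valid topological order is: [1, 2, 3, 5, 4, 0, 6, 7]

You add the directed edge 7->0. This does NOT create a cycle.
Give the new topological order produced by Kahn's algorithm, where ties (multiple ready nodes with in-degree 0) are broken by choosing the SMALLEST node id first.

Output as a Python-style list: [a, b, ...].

Answer: [1, 2, 3, 5, 4, 6, 7, 0]

Derivation:
Old toposort: [1, 2, 3, 5, 4, 0, 6, 7]
Added edge: 7->0
Position of 7 (7) > position of 0 (5). Must reorder: 7 must now come before 0.
Run Kahn's algorithm (break ties by smallest node id):
  initial in-degrees: [2, 0, 0, 0, 3, 1, 1, 3]
  ready (indeg=0): [1, 2, 3]
  pop 1: no out-edges | ready=[2, 3] | order so far=[1]
  pop 2: indeg[4]->2; indeg[7]->2 | ready=[3] | order so far=[1, 2]
  pop 3: indeg[4]->1; indeg[5]->0; indeg[7]->1 | ready=[5] | order so far=[1, 2, 3]
  pop 5: indeg[4]->0; indeg[6]->0 | ready=[4, 6] | order so far=[1, 2, 3, 5]
  pop 4: indeg[0]->1; indeg[7]->0 | ready=[6, 7] | order so far=[1, 2, 3, 5, 4]
  pop 6: no out-edges | ready=[7] | order so far=[1, 2, 3, 5, 4, 6]
  pop 7: indeg[0]->0 | ready=[0] | order so far=[1, 2, 3, 5, 4, 6, 7]
  pop 0: no out-edges | ready=[] | order so far=[1, 2, 3, 5, 4, 6, 7, 0]
  Result: [1, 2, 3, 5, 4, 6, 7, 0]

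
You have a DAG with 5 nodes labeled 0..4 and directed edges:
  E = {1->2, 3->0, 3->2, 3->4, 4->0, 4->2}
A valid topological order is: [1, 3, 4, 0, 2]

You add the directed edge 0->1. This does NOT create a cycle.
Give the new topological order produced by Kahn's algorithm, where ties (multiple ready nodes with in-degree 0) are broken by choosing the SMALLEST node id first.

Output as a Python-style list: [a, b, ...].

Old toposort: [1, 3, 4, 0, 2]
Added edge: 0->1
Position of 0 (3) > position of 1 (0). Must reorder: 0 must now come before 1.
Run Kahn's algorithm (break ties by smallest node id):
  initial in-degrees: [2, 1, 3, 0, 1]
  ready (indeg=0): [3]
  pop 3: indeg[0]->1; indeg[2]->2; indeg[4]->0 | ready=[4] | order so far=[3]
  pop 4: indeg[0]->0; indeg[2]->1 | ready=[0] | order so far=[3, 4]
  pop 0: indeg[1]->0 | ready=[1] | order so far=[3, 4, 0]
  pop 1: indeg[2]->0 | ready=[2] | order so far=[3, 4, 0, 1]
  pop 2: no out-edges | ready=[] | order so far=[3, 4, 0, 1, 2]
  Result: [3, 4, 0, 1, 2]

Answer: [3, 4, 0, 1, 2]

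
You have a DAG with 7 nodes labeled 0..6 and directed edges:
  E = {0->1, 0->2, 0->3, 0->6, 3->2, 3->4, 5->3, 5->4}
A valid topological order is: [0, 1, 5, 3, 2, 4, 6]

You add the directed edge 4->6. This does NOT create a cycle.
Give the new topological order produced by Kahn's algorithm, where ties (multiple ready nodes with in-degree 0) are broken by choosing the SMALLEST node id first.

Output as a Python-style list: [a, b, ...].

Answer: [0, 1, 5, 3, 2, 4, 6]

Derivation:
Old toposort: [0, 1, 5, 3, 2, 4, 6]
Added edge: 4->6
Position of 4 (5) < position of 6 (6). Old order still valid.
Run Kahn's algorithm (break ties by smallest node id):
  initial in-degrees: [0, 1, 2, 2, 2, 0, 2]
  ready (indeg=0): [0, 5]
  pop 0: indeg[1]->0; indeg[2]->1; indeg[3]->1; indeg[6]->1 | ready=[1, 5] | order so far=[0]
  pop 1: no out-edges | ready=[5] | order so far=[0, 1]
  pop 5: indeg[3]->0; indeg[4]->1 | ready=[3] | order so far=[0, 1, 5]
  pop 3: indeg[2]->0; indeg[4]->0 | ready=[2, 4] | order so far=[0, 1, 5, 3]
  pop 2: no out-edges | ready=[4] | order so far=[0, 1, 5, 3, 2]
  pop 4: indeg[6]->0 | ready=[6] | order so far=[0, 1, 5, 3, 2, 4]
  pop 6: no out-edges | ready=[] | order so far=[0, 1, 5, 3, 2, 4, 6]
  Result: [0, 1, 5, 3, 2, 4, 6]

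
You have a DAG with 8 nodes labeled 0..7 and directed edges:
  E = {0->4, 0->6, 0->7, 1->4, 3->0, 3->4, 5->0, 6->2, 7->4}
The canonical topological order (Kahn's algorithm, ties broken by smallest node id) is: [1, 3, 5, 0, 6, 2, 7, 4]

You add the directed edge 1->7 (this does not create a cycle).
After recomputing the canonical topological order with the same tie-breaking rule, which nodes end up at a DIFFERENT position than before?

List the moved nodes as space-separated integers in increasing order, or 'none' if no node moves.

Answer: none

Derivation:
Old toposort: [1, 3, 5, 0, 6, 2, 7, 4]
Added edge 1->7
Recompute Kahn (smallest-id tiebreak):
  initial in-degrees: [2, 0, 1, 0, 4, 0, 1, 2]
  ready (indeg=0): [1, 3, 5]
  pop 1: indeg[4]->3; indeg[7]->1 | ready=[3, 5] | order so far=[1]
  pop 3: indeg[0]->1; indeg[4]->2 | ready=[5] | order so far=[1, 3]
  pop 5: indeg[0]->0 | ready=[0] | order so far=[1, 3, 5]
  pop 0: indeg[4]->1; indeg[6]->0; indeg[7]->0 | ready=[6, 7] | order so far=[1, 3, 5, 0]
  pop 6: indeg[2]->0 | ready=[2, 7] | order so far=[1, 3, 5, 0, 6]
  pop 2: no out-edges | ready=[7] | order so far=[1, 3, 5, 0, 6, 2]
  pop 7: indeg[4]->0 | ready=[4] | order so far=[1, 3, 5, 0, 6, 2, 7]
  pop 4: no out-edges | ready=[] | order so far=[1, 3, 5, 0, 6, 2, 7, 4]
New canonical toposort: [1, 3, 5, 0, 6, 2, 7, 4]
Compare positions:
  Node 0: index 3 -> 3 (same)
  Node 1: index 0 -> 0 (same)
  Node 2: index 5 -> 5 (same)
  Node 3: index 1 -> 1 (same)
  Node 4: index 7 -> 7 (same)
  Node 5: index 2 -> 2 (same)
  Node 6: index 4 -> 4 (same)
  Node 7: index 6 -> 6 (same)
Nodes that changed position: none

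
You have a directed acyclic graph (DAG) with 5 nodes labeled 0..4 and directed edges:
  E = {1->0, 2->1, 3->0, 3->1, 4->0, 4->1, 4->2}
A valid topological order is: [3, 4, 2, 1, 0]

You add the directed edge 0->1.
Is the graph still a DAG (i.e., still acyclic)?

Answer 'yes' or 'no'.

Given toposort: [3, 4, 2, 1, 0]
Position of 0: index 4; position of 1: index 3
New edge 0->1: backward (u after v in old order)
Backward edge: old toposort is now invalid. Check if this creates a cycle.
Does 1 already reach 0? Reachable from 1: [0, 1]. YES -> cycle!
Still a DAG? no

Answer: no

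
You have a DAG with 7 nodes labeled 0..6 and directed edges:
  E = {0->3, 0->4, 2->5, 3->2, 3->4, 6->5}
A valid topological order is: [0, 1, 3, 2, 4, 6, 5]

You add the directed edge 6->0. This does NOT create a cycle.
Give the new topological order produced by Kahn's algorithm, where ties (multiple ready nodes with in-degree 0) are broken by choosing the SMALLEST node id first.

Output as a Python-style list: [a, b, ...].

Answer: [1, 6, 0, 3, 2, 4, 5]

Derivation:
Old toposort: [0, 1, 3, 2, 4, 6, 5]
Added edge: 6->0
Position of 6 (5) > position of 0 (0). Must reorder: 6 must now come before 0.
Run Kahn's algorithm (break ties by smallest node id):
  initial in-degrees: [1, 0, 1, 1, 2, 2, 0]
  ready (indeg=0): [1, 6]
  pop 1: no out-edges | ready=[6] | order so far=[1]
  pop 6: indeg[0]->0; indeg[5]->1 | ready=[0] | order so far=[1, 6]
  pop 0: indeg[3]->0; indeg[4]->1 | ready=[3] | order so far=[1, 6, 0]
  pop 3: indeg[2]->0; indeg[4]->0 | ready=[2, 4] | order so far=[1, 6, 0, 3]
  pop 2: indeg[5]->0 | ready=[4, 5] | order so far=[1, 6, 0, 3, 2]
  pop 4: no out-edges | ready=[5] | order so far=[1, 6, 0, 3, 2, 4]
  pop 5: no out-edges | ready=[] | order so far=[1, 6, 0, 3, 2, 4, 5]
  Result: [1, 6, 0, 3, 2, 4, 5]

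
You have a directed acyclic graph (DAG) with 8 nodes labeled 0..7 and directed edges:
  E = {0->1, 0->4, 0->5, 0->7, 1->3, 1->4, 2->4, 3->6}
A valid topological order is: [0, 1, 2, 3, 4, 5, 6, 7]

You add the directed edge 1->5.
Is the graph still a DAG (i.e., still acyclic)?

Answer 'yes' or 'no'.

Answer: yes

Derivation:
Given toposort: [0, 1, 2, 3, 4, 5, 6, 7]
Position of 1: index 1; position of 5: index 5
New edge 1->5: forward
Forward edge: respects the existing order. Still a DAG, same toposort still valid.
Still a DAG? yes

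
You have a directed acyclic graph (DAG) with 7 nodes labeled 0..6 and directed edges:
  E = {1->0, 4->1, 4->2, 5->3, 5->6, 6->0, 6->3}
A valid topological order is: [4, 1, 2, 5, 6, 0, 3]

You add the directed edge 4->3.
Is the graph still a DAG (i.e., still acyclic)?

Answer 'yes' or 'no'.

Given toposort: [4, 1, 2, 5, 6, 0, 3]
Position of 4: index 0; position of 3: index 6
New edge 4->3: forward
Forward edge: respects the existing order. Still a DAG, same toposort still valid.
Still a DAG? yes

Answer: yes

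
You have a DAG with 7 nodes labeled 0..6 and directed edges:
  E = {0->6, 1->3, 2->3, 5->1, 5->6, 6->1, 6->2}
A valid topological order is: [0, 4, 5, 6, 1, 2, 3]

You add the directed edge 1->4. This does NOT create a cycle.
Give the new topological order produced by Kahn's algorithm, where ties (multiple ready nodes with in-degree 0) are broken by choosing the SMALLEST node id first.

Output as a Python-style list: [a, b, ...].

Answer: [0, 5, 6, 1, 2, 3, 4]

Derivation:
Old toposort: [0, 4, 5, 6, 1, 2, 3]
Added edge: 1->4
Position of 1 (4) > position of 4 (1). Must reorder: 1 must now come before 4.
Run Kahn's algorithm (break ties by smallest node id):
  initial in-degrees: [0, 2, 1, 2, 1, 0, 2]
  ready (indeg=0): [0, 5]
  pop 0: indeg[6]->1 | ready=[5] | order so far=[0]
  pop 5: indeg[1]->1; indeg[6]->0 | ready=[6] | order so far=[0, 5]
  pop 6: indeg[1]->0; indeg[2]->0 | ready=[1, 2] | order so far=[0, 5, 6]
  pop 1: indeg[3]->1; indeg[4]->0 | ready=[2, 4] | order so far=[0, 5, 6, 1]
  pop 2: indeg[3]->0 | ready=[3, 4] | order so far=[0, 5, 6, 1, 2]
  pop 3: no out-edges | ready=[4] | order so far=[0, 5, 6, 1, 2, 3]
  pop 4: no out-edges | ready=[] | order so far=[0, 5, 6, 1, 2, 3, 4]
  Result: [0, 5, 6, 1, 2, 3, 4]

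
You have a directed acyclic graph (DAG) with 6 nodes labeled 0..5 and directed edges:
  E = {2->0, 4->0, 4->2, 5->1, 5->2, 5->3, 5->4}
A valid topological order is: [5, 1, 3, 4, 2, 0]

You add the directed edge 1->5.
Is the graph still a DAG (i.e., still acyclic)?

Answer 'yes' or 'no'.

Answer: no

Derivation:
Given toposort: [5, 1, 3, 4, 2, 0]
Position of 1: index 1; position of 5: index 0
New edge 1->5: backward (u after v in old order)
Backward edge: old toposort is now invalid. Check if this creates a cycle.
Does 5 already reach 1? Reachable from 5: [0, 1, 2, 3, 4, 5]. YES -> cycle!
Still a DAG? no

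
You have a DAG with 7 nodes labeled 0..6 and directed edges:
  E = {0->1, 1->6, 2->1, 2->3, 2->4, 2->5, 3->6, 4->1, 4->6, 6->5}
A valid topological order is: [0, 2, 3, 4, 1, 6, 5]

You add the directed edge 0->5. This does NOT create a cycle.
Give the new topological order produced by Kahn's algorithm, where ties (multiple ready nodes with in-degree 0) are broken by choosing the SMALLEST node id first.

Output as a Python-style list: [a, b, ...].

Old toposort: [0, 2, 3, 4, 1, 6, 5]
Added edge: 0->5
Position of 0 (0) < position of 5 (6). Old order still valid.
Run Kahn's algorithm (break ties by smallest node id):
  initial in-degrees: [0, 3, 0, 1, 1, 3, 3]
  ready (indeg=0): [0, 2]
  pop 0: indeg[1]->2; indeg[5]->2 | ready=[2] | order so far=[0]
  pop 2: indeg[1]->1; indeg[3]->0; indeg[4]->0; indeg[5]->1 | ready=[3, 4] | order so far=[0, 2]
  pop 3: indeg[6]->2 | ready=[4] | order so far=[0, 2, 3]
  pop 4: indeg[1]->0; indeg[6]->1 | ready=[1] | order so far=[0, 2, 3, 4]
  pop 1: indeg[6]->0 | ready=[6] | order so far=[0, 2, 3, 4, 1]
  pop 6: indeg[5]->0 | ready=[5] | order so far=[0, 2, 3, 4, 1, 6]
  pop 5: no out-edges | ready=[] | order so far=[0, 2, 3, 4, 1, 6, 5]
  Result: [0, 2, 3, 4, 1, 6, 5]

Answer: [0, 2, 3, 4, 1, 6, 5]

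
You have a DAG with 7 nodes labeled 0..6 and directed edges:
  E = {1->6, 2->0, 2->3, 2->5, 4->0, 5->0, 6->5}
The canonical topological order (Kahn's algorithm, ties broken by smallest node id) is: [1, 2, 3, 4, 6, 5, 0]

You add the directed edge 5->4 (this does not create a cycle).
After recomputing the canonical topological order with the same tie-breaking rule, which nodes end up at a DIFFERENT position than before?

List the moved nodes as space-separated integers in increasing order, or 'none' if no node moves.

Old toposort: [1, 2, 3, 4, 6, 5, 0]
Added edge 5->4
Recompute Kahn (smallest-id tiebreak):
  initial in-degrees: [3, 0, 0, 1, 1, 2, 1]
  ready (indeg=0): [1, 2]
  pop 1: indeg[6]->0 | ready=[2, 6] | order so far=[1]
  pop 2: indeg[0]->2; indeg[3]->0; indeg[5]->1 | ready=[3, 6] | order so far=[1, 2]
  pop 3: no out-edges | ready=[6] | order so far=[1, 2, 3]
  pop 6: indeg[5]->0 | ready=[5] | order so far=[1, 2, 3, 6]
  pop 5: indeg[0]->1; indeg[4]->0 | ready=[4] | order so far=[1, 2, 3, 6, 5]
  pop 4: indeg[0]->0 | ready=[0] | order so far=[1, 2, 3, 6, 5, 4]
  pop 0: no out-edges | ready=[] | order so far=[1, 2, 3, 6, 5, 4, 0]
New canonical toposort: [1, 2, 3, 6, 5, 4, 0]
Compare positions:
  Node 0: index 6 -> 6 (same)
  Node 1: index 0 -> 0 (same)
  Node 2: index 1 -> 1 (same)
  Node 3: index 2 -> 2 (same)
  Node 4: index 3 -> 5 (moved)
  Node 5: index 5 -> 4 (moved)
  Node 6: index 4 -> 3 (moved)
Nodes that changed position: 4 5 6

Answer: 4 5 6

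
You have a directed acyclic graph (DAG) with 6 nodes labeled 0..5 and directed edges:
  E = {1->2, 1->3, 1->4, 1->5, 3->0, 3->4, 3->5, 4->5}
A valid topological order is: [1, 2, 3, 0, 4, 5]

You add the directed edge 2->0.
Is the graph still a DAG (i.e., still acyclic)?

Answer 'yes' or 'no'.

Answer: yes

Derivation:
Given toposort: [1, 2, 3, 0, 4, 5]
Position of 2: index 1; position of 0: index 3
New edge 2->0: forward
Forward edge: respects the existing order. Still a DAG, same toposort still valid.
Still a DAG? yes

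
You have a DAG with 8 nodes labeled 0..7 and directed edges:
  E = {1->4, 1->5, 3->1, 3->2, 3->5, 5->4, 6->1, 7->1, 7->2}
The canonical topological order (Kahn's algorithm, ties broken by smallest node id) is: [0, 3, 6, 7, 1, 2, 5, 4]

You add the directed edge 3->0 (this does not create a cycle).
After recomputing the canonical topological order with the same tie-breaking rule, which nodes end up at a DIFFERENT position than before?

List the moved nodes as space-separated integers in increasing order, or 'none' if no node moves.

Answer: 0 3

Derivation:
Old toposort: [0, 3, 6, 7, 1, 2, 5, 4]
Added edge 3->0
Recompute Kahn (smallest-id tiebreak):
  initial in-degrees: [1, 3, 2, 0, 2, 2, 0, 0]
  ready (indeg=0): [3, 6, 7]
  pop 3: indeg[0]->0; indeg[1]->2; indeg[2]->1; indeg[5]->1 | ready=[0, 6, 7] | order so far=[3]
  pop 0: no out-edges | ready=[6, 7] | order so far=[3, 0]
  pop 6: indeg[1]->1 | ready=[7] | order so far=[3, 0, 6]
  pop 7: indeg[1]->0; indeg[2]->0 | ready=[1, 2] | order so far=[3, 0, 6, 7]
  pop 1: indeg[4]->1; indeg[5]->0 | ready=[2, 5] | order so far=[3, 0, 6, 7, 1]
  pop 2: no out-edges | ready=[5] | order so far=[3, 0, 6, 7, 1, 2]
  pop 5: indeg[4]->0 | ready=[4] | order so far=[3, 0, 6, 7, 1, 2, 5]
  pop 4: no out-edges | ready=[] | order so far=[3, 0, 6, 7, 1, 2, 5, 4]
New canonical toposort: [3, 0, 6, 7, 1, 2, 5, 4]
Compare positions:
  Node 0: index 0 -> 1 (moved)
  Node 1: index 4 -> 4 (same)
  Node 2: index 5 -> 5 (same)
  Node 3: index 1 -> 0 (moved)
  Node 4: index 7 -> 7 (same)
  Node 5: index 6 -> 6 (same)
  Node 6: index 2 -> 2 (same)
  Node 7: index 3 -> 3 (same)
Nodes that changed position: 0 3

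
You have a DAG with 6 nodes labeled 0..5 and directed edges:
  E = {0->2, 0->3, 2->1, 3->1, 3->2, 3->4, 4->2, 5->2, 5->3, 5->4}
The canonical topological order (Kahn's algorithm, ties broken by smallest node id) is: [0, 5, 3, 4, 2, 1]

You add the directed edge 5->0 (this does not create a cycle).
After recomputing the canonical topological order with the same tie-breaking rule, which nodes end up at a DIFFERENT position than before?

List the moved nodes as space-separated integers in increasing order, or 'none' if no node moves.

Answer: 0 5

Derivation:
Old toposort: [0, 5, 3, 4, 2, 1]
Added edge 5->0
Recompute Kahn (smallest-id tiebreak):
  initial in-degrees: [1, 2, 4, 2, 2, 0]
  ready (indeg=0): [5]
  pop 5: indeg[0]->0; indeg[2]->3; indeg[3]->1; indeg[4]->1 | ready=[0] | order so far=[5]
  pop 0: indeg[2]->2; indeg[3]->0 | ready=[3] | order so far=[5, 0]
  pop 3: indeg[1]->1; indeg[2]->1; indeg[4]->0 | ready=[4] | order so far=[5, 0, 3]
  pop 4: indeg[2]->0 | ready=[2] | order so far=[5, 0, 3, 4]
  pop 2: indeg[1]->0 | ready=[1] | order so far=[5, 0, 3, 4, 2]
  pop 1: no out-edges | ready=[] | order so far=[5, 0, 3, 4, 2, 1]
New canonical toposort: [5, 0, 3, 4, 2, 1]
Compare positions:
  Node 0: index 0 -> 1 (moved)
  Node 1: index 5 -> 5 (same)
  Node 2: index 4 -> 4 (same)
  Node 3: index 2 -> 2 (same)
  Node 4: index 3 -> 3 (same)
  Node 5: index 1 -> 0 (moved)
Nodes that changed position: 0 5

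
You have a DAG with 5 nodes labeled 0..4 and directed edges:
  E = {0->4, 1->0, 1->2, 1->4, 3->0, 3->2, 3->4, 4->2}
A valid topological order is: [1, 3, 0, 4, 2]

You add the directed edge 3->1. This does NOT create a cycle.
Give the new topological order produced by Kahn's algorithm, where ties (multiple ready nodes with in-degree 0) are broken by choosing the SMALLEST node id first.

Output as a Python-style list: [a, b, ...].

Answer: [3, 1, 0, 4, 2]

Derivation:
Old toposort: [1, 3, 0, 4, 2]
Added edge: 3->1
Position of 3 (1) > position of 1 (0). Must reorder: 3 must now come before 1.
Run Kahn's algorithm (break ties by smallest node id):
  initial in-degrees: [2, 1, 3, 0, 3]
  ready (indeg=0): [3]
  pop 3: indeg[0]->1; indeg[1]->0; indeg[2]->2; indeg[4]->2 | ready=[1] | order so far=[3]
  pop 1: indeg[0]->0; indeg[2]->1; indeg[4]->1 | ready=[0] | order so far=[3, 1]
  pop 0: indeg[4]->0 | ready=[4] | order so far=[3, 1, 0]
  pop 4: indeg[2]->0 | ready=[2] | order so far=[3, 1, 0, 4]
  pop 2: no out-edges | ready=[] | order so far=[3, 1, 0, 4, 2]
  Result: [3, 1, 0, 4, 2]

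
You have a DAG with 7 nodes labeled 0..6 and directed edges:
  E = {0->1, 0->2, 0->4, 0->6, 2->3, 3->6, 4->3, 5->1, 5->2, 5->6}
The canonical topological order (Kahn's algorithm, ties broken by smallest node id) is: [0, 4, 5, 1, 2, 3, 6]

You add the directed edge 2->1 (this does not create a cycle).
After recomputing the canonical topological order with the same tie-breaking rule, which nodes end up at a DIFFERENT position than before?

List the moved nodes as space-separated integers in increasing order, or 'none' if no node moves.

Answer: 1 2

Derivation:
Old toposort: [0, 4, 5, 1, 2, 3, 6]
Added edge 2->1
Recompute Kahn (smallest-id tiebreak):
  initial in-degrees: [0, 3, 2, 2, 1, 0, 3]
  ready (indeg=0): [0, 5]
  pop 0: indeg[1]->2; indeg[2]->1; indeg[4]->0; indeg[6]->2 | ready=[4, 5] | order so far=[0]
  pop 4: indeg[3]->1 | ready=[5] | order so far=[0, 4]
  pop 5: indeg[1]->1; indeg[2]->0; indeg[6]->1 | ready=[2] | order so far=[0, 4, 5]
  pop 2: indeg[1]->0; indeg[3]->0 | ready=[1, 3] | order so far=[0, 4, 5, 2]
  pop 1: no out-edges | ready=[3] | order so far=[0, 4, 5, 2, 1]
  pop 3: indeg[6]->0 | ready=[6] | order so far=[0, 4, 5, 2, 1, 3]
  pop 6: no out-edges | ready=[] | order so far=[0, 4, 5, 2, 1, 3, 6]
New canonical toposort: [0, 4, 5, 2, 1, 3, 6]
Compare positions:
  Node 0: index 0 -> 0 (same)
  Node 1: index 3 -> 4 (moved)
  Node 2: index 4 -> 3 (moved)
  Node 3: index 5 -> 5 (same)
  Node 4: index 1 -> 1 (same)
  Node 5: index 2 -> 2 (same)
  Node 6: index 6 -> 6 (same)
Nodes that changed position: 1 2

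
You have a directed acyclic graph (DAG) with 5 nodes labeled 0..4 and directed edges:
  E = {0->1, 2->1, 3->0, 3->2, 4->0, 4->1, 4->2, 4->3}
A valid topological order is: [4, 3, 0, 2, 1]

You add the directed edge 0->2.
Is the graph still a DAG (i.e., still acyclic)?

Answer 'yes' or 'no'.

Answer: yes

Derivation:
Given toposort: [4, 3, 0, 2, 1]
Position of 0: index 2; position of 2: index 3
New edge 0->2: forward
Forward edge: respects the existing order. Still a DAG, same toposort still valid.
Still a DAG? yes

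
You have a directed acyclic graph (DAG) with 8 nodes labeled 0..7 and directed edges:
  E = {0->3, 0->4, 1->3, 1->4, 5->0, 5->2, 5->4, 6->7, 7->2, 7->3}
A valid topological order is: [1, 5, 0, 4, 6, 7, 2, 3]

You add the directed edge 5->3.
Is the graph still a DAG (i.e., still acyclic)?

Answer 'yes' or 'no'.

Given toposort: [1, 5, 0, 4, 6, 7, 2, 3]
Position of 5: index 1; position of 3: index 7
New edge 5->3: forward
Forward edge: respects the existing order. Still a DAG, same toposort still valid.
Still a DAG? yes

Answer: yes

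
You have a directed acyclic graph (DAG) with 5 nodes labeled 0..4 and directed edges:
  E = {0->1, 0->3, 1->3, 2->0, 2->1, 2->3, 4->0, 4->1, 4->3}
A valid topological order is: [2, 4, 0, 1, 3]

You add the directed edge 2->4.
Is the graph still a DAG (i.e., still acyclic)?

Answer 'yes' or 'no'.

Given toposort: [2, 4, 0, 1, 3]
Position of 2: index 0; position of 4: index 1
New edge 2->4: forward
Forward edge: respects the existing order. Still a DAG, same toposort still valid.
Still a DAG? yes

Answer: yes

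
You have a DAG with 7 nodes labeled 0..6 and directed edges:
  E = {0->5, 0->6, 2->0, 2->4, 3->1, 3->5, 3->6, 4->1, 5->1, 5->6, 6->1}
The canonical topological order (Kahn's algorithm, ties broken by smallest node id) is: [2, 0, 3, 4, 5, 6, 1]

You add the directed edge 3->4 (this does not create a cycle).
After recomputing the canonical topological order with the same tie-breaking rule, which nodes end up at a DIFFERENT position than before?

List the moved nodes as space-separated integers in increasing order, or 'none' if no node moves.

Answer: none

Derivation:
Old toposort: [2, 0, 3, 4, 5, 6, 1]
Added edge 3->4
Recompute Kahn (smallest-id tiebreak):
  initial in-degrees: [1, 4, 0, 0, 2, 2, 3]
  ready (indeg=0): [2, 3]
  pop 2: indeg[0]->0; indeg[4]->1 | ready=[0, 3] | order so far=[2]
  pop 0: indeg[5]->1; indeg[6]->2 | ready=[3] | order so far=[2, 0]
  pop 3: indeg[1]->3; indeg[4]->0; indeg[5]->0; indeg[6]->1 | ready=[4, 5] | order so far=[2, 0, 3]
  pop 4: indeg[1]->2 | ready=[5] | order so far=[2, 0, 3, 4]
  pop 5: indeg[1]->1; indeg[6]->0 | ready=[6] | order so far=[2, 0, 3, 4, 5]
  pop 6: indeg[1]->0 | ready=[1] | order so far=[2, 0, 3, 4, 5, 6]
  pop 1: no out-edges | ready=[] | order so far=[2, 0, 3, 4, 5, 6, 1]
New canonical toposort: [2, 0, 3, 4, 5, 6, 1]
Compare positions:
  Node 0: index 1 -> 1 (same)
  Node 1: index 6 -> 6 (same)
  Node 2: index 0 -> 0 (same)
  Node 3: index 2 -> 2 (same)
  Node 4: index 3 -> 3 (same)
  Node 5: index 4 -> 4 (same)
  Node 6: index 5 -> 5 (same)
Nodes that changed position: none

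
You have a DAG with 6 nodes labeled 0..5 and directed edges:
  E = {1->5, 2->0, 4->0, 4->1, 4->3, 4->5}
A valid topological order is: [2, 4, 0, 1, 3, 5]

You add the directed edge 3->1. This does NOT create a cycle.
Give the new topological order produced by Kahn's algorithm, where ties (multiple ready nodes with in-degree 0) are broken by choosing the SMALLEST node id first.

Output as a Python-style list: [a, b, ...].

Old toposort: [2, 4, 0, 1, 3, 5]
Added edge: 3->1
Position of 3 (4) > position of 1 (3). Must reorder: 3 must now come before 1.
Run Kahn's algorithm (break ties by smallest node id):
  initial in-degrees: [2, 2, 0, 1, 0, 2]
  ready (indeg=0): [2, 4]
  pop 2: indeg[0]->1 | ready=[4] | order so far=[2]
  pop 4: indeg[0]->0; indeg[1]->1; indeg[3]->0; indeg[5]->1 | ready=[0, 3] | order so far=[2, 4]
  pop 0: no out-edges | ready=[3] | order so far=[2, 4, 0]
  pop 3: indeg[1]->0 | ready=[1] | order so far=[2, 4, 0, 3]
  pop 1: indeg[5]->0 | ready=[5] | order so far=[2, 4, 0, 3, 1]
  pop 5: no out-edges | ready=[] | order so far=[2, 4, 0, 3, 1, 5]
  Result: [2, 4, 0, 3, 1, 5]

Answer: [2, 4, 0, 3, 1, 5]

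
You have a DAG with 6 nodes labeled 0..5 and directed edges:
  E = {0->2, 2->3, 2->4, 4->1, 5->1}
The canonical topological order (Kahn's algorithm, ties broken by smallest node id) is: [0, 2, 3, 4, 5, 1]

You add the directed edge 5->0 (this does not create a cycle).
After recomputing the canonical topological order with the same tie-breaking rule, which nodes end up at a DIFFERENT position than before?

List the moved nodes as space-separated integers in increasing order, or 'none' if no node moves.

Old toposort: [0, 2, 3, 4, 5, 1]
Added edge 5->0
Recompute Kahn (smallest-id tiebreak):
  initial in-degrees: [1, 2, 1, 1, 1, 0]
  ready (indeg=0): [5]
  pop 5: indeg[0]->0; indeg[1]->1 | ready=[0] | order so far=[5]
  pop 0: indeg[2]->0 | ready=[2] | order so far=[5, 0]
  pop 2: indeg[3]->0; indeg[4]->0 | ready=[3, 4] | order so far=[5, 0, 2]
  pop 3: no out-edges | ready=[4] | order so far=[5, 0, 2, 3]
  pop 4: indeg[1]->0 | ready=[1] | order so far=[5, 0, 2, 3, 4]
  pop 1: no out-edges | ready=[] | order so far=[5, 0, 2, 3, 4, 1]
New canonical toposort: [5, 0, 2, 3, 4, 1]
Compare positions:
  Node 0: index 0 -> 1 (moved)
  Node 1: index 5 -> 5 (same)
  Node 2: index 1 -> 2 (moved)
  Node 3: index 2 -> 3 (moved)
  Node 4: index 3 -> 4 (moved)
  Node 5: index 4 -> 0 (moved)
Nodes that changed position: 0 2 3 4 5

Answer: 0 2 3 4 5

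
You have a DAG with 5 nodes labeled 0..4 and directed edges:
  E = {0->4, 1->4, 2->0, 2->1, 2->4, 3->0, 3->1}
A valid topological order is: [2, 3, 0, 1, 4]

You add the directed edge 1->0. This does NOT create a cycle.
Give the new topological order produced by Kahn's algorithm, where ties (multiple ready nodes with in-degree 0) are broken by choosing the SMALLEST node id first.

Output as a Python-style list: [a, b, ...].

Old toposort: [2, 3, 0, 1, 4]
Added edge: 1->0
Position of 1 (3) > position of 0 (2). Must reorder: 1 must now come before 0.
Run Kahn's algorithm (break ties by smallest node id):
  initial in-degrees: [3, 2, 0, 0, 3]
  ready (indeg=0): [2, 3]
  pop 2: indeg[0]->2; indeg[1]->1; indeg[4]->2 | ready=[3] | order so far=[2]
  pop 3: indeg[0]->1; indeg[1]->0 | ready=[1] | order so far=[2, 3]
  pop 1: indeg[0]->0; indeg[4]->1 | ready=[0] | order so far=[2, 3, 1]
  pop 0: indeg[4]->0 | ready=[4] | order so far=[2, 3, 1, 0]
  pop 4: no out-edges | ready=[] | order so far=[2, 3, 1, 0, 4]
  Result: [2, 3, 1, 0, 4]

Answer: [2, 3, 1, 0, 4]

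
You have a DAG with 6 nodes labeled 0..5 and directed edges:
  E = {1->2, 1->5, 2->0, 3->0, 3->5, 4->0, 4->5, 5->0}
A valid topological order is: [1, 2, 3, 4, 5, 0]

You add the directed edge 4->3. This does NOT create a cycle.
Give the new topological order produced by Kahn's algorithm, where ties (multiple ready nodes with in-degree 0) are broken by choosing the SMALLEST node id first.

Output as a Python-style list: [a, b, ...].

Answer: [1, 2, 4, 3, 5, 0]

Derivation:
Old toposort: [1, 2, 3, 4, 5, 0]
Added edge: 4->3
Position of 4 (3) > position of 3 (2). Must reorder: 4 must now come before 3.
Run Kahn's algorithm (break ties by smallest node id):
  initial in-degrees: [4, 0, 1, 1, 0, 3]
  ready (indeg=0): [1, 4]
  pop 1: indeg[2]->0; indeg[5]->2 | ready=[2, 4] | order so far=[1]
  pop 2: indeg[0]->3 | ready=[4] | order so far=[1, 2]
  pop 4: indeg[0]->2; indeg[3]->0; indeg[5]->1 | ready=[3] | order so far=[1, 2, 4]
  pop 3: indeg[0]->1; indeg[5]->0 | ready=[5] | order so far=[1, 2, 4, 3]
  pop 5: indeg[0]->0 | ready=[0] | order so far=[1, 2, 4, 3, 5]
  pop 0: no out-edges | ready=[] | order so far=[1, 2, 4, 3, 5, 0]
  Result: [1, 2, 4, 3, 5, 0]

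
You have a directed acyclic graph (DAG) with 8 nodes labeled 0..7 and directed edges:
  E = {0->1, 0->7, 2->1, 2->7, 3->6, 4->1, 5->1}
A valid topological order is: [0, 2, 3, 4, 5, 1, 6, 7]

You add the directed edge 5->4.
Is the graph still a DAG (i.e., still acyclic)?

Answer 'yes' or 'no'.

Given toposort: [0, 2, 3, 4, 5, 1, 6, 7]
Position of 5: index 4; position of 4: index 3
New edge 5->4: backward (u after v in old order)
Backward edge: old toposort is now invalid. Check if this creates a cycle.
Does 4 already reach 5? Reachable from 4: [1, 4]. NO -> still a DAG (reorder needed).
Still a DAG? yes

Answer: yes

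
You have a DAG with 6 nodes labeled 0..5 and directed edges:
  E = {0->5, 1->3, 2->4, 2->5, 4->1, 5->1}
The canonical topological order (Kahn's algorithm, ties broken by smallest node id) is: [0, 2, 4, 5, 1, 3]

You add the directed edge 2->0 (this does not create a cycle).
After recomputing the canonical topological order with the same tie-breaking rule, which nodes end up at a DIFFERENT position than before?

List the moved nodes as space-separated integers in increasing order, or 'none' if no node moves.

Answer: 0 2

Derivation:
Old toposort: [0, 2, 4, 5, 1, 3]
Added edge 2->0
Recompute Kahn (smallest-id tiebreak):
  initial in-degrees: [1, 2, 0, 1, 1, 2]
  ready (indeg=0): [2]
  pop 2: indeg[0]->0; indeg[4]->0; indeg[5]->1 | ready=[0, 4] | order so far=[2]
  pop 0: indeg[5]->0 | ready=[4, 5] | order so far=[2, 0]
  pop 4: indeg[1]->1 | ready=[5] | order so far=[2, 0, 4]
  pop 5: indeg[1]->0 | ready=[1] | order so far=[2, 0, 4, 5]
  pop 1: indeg[3]->0 | ready=[3] | order so far=[2, 0, 4, 5, 1]
  pop 3: no out-edges | ready=[] | order so far=[2, 0, 4, 5, 1, 3]
New canonical toposort: [2, 0, 4, 5, 1, 3]
Compare positions:
  Node 0: index 0 -> 1 (moved)
  Node 1: index 4 -> 4 (same)
  Node 2: index 1 -> 0 (moved)
  Node 3: index 5 -> 5 (same)
  Node 4: index 2 -> 2 (same)
  Node 5: index 3 -> 3 (same)
Nodes that changed position: 0 2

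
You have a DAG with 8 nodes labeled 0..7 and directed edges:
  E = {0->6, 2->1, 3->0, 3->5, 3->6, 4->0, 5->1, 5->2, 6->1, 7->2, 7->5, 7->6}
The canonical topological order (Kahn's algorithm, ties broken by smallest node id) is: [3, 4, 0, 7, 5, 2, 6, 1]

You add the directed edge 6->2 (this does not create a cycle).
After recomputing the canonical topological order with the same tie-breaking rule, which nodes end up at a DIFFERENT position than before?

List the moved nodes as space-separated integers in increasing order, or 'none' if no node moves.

Old toposort: [3, 4, 0, 7, 5, 2, 6, 1]
Added edge 6->2
Recompute Kahn (smallest-id tiebreak):
  initial in-degrees: [2, 3, 3, 0, 0, 2, 3, 0]
  ready (indeg=0): [3, 4, 7]
  pop 3: indeg[0]->1; indeg[5]->1; indeg[6]->2 | ready=[4, 7] | order so far=[3]
  pop 4: indeg[0]->0 | ready=[0, 7] | order so far=[3, 4]
  pop 0: indeg[6]->1 | ready=[7] | order so far=[3, 4, 0]
  pop 7: indeg[2]->2; indeg[5]->0; indeg[6]->0 | ready=[5, 6] | order so far=[3, 4, 0, 7]
  pop 5: indeg[1]->2; indeg[2]->1 | ready=[6] | order so far=[3, 4, 0, 7, 5]
  pop 6: indeg[1]->1; indeg[2]->0 | ready=[2] | order so far=[3, 4, 0, 7, 5, 6]
  pop 2: indeg[1]->0 | ready=[1] | order so far=[3, 4, 0, 7, 5, 6, 2]
  pop 1: no out-edges | ready=[] | order so far=[3, 4, 0, 7, 5, 6, 2, 1]
New canonical toposort: [3, 4, 0, 7, 5, 6, 2, 1]
Compare positions:
  Node 0: index 2 -> 2 (same)
  Node 1: index 7 -> 7 (same)
  Node 2: index 5 -> 6 (moved)
  Node 3: index 0 -> 0 (same)
  Node 4: index 1 -> 1 (same)
  Node 5: index 4 -> 4 (same)
  Node 6: index 6 -> 5 (moved)
  Node 7: index 3 -> 3 (same)
Nodes that changed position: 2 6

Answer: 2 6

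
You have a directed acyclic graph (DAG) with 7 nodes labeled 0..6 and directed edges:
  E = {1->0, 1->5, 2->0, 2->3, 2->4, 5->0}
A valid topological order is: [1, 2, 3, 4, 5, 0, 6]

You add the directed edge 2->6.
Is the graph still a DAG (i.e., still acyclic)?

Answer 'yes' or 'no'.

Given toposort: [1, 2, 3, 4, 5, 0, 6]
Position of 2: index 1; position of 6: index 6
New edge 2->6: forward
Forward edge: respects the existing order. Still a DAG, same toposort still valid.
Still a DAG? yes

Answer: yes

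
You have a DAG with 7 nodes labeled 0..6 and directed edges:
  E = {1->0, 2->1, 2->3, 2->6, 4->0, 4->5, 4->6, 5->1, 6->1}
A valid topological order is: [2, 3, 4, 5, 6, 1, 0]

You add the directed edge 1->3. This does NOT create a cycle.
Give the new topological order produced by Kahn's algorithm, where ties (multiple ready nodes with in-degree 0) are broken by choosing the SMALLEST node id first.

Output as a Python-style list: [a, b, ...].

Answer: [2, 4, 5, 6, 1, 0, 3]

Derivation:
Old toposort: [2, 3, 4, 5, 6, 1, 0]
Added edge: 1->3
Position of 1 (5) > position of 3 (1). Must reorder: 1 must now come before 3.
Run Kahn's algorithm (break ties by smallest node id):
  initial in-degrees: [2, 3, 0, 2, 0, 1, 2]
  ready (indeg=0): [2, 4]
  pop 2: indeg[1]->2; indeg[3]->1; indeg[6]->1 | ready=[4] | order so far=[2]
  pop 4: indeg[0]->1; indeg[5]->0; indeg[6]->0 | ready=[5, 6] | order so far=[2, 4]
  pop 5: indeg[1]->1 | ready=[6] | order so far=[2, 4, 5]
  pop 6: indeg[1]->0 | ready=[1] | order so far=[2, 4, 5, 6]
  pop 1: indeg[0]->0; indeg[3]->0 | ready=[0, 3] | order so far=[2, 4, 5, 6, 1]
  pop 0: no out-edges | ready=[3] | order so far=[2, 4, 5, 6, 1, 0]
  pop 3: no out-edges | ready=[] | order so far=[2, 4, 5, 6, 1, 0, 3]
  Result: [2, 4, 5, 6, 1, 0, 3]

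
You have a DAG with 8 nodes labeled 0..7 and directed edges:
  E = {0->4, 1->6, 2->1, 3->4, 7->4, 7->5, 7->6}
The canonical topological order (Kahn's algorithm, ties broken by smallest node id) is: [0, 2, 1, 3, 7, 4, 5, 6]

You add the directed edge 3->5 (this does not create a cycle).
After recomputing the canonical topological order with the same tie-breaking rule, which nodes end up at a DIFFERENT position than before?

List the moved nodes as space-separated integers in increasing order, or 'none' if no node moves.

Answer: none

Derivation:
Old toposort: [0, 2, 1, 3, 7, 4, 5, 6]
Added edge 3->5
Recompute Kahn (smallest-id tiebreak):
  initial in-degrees: [0, 1, 0, 0, 3, 2, 2, 0]
  ready (indeg=0): [0, 2, 3, 7]
  pop 0: indeg[4]->2 | ready=[2, 3, 7] | order so far=[0]
  pop 2: indeg[1]->0 | ready=[1, 3, 7] | order so far=[0, 2]
  pop 1: indeg[6]->1 | ready=[3, 7] | order so far=[0, 2, 1]
  pop 3: indeg[4]->1; indeg[5]->1 | ready=[7] | order so far=[0, 2, 1, 3]
  pop 7: indeg[4]->0; indeg[5]->0; indeg[6]->0 | ready=[4, 5, 6] | order so far=[0, 2, 1, 3, 7]
  pop 4: no out-edges | ready=[5, 6] | order so far=[0, 2, 1, 3, 7, 4]
  pop 5: no out-edges | ready=[6] | order so far=[0, 2, 1, 3, 7, 4, 5]
  pop 6: no out-edges | ready=[] | order so far=[0, 2, 1, 3, 7, 4, 5, 6]
New canonical toposort: [0, 2, 1, 3, 7, 4, 5, 6]
Compare positions:
  Node 0: index 0 -> 0 (same)
  Node 1: index 2 -> 2 (same)
  Node 2: index 1 -> 1 (same)
  Node 3: index 3 -> 3 (same)
  Node 4: index 5 -> 5 (same)
  Node 5: index 6 -> 6 (same)
  Node 6: index 7 -> 7 (same)
  Node 7: index 4 -> 4 (same)
Nodes that changed position: none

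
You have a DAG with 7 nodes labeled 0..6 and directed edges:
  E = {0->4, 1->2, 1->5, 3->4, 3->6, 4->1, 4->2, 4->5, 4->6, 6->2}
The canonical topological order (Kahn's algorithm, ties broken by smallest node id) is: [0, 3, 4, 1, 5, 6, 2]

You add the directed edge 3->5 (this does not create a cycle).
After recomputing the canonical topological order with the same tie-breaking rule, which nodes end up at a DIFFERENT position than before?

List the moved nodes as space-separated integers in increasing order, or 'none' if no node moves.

Answer: none

Derivation:
Old toposort: [0, 3, 4, 1, 5, 6, 2]
Added edge 3->5
Recompute Kahn (smallest-id tiebreak):
  initial in-degrees: [0, 1, 3, 0, 2, 3, 2]
  ready (indeg=0): [0, 3]
  pop 0: indeg[4]->1 | ready=[3] | order so far=[0]
  pop 3: indeg[4]->0; indeg[5]->2; indeg[6]->1 | ready=[4] | order so far=[0, 3]
  pop 4: indeg[1]->0; indeg[2]->2; indeg[5]->1; indeg[6]->0 | ready=[1, 6] | order so far=[0, 3, 4]
  pop 1: indeg[2]->1; indeg[5]->0 | ready=[5, 6] | order so far=[0, 3, 4, 1]
  pop 5: no out-edges | ready=[6] | order so far=[0, 3, 4, 1, 5]
  pop 6: indeg[2]->0 | ready=[2] | order so far=[0, 3, 4, 1, 5, 6]
  pop 2: no out-edges | ready=[] | order so far=[0, 3, 4, 1, 5, 6, 2]
New canonical toposort: [0, 3, 4, 1, 5, 6, 2]
Compare positions:
  Node 0: index 0 -> 0 (same)
  Node 1: index 3 -> 3 (same)
  Node 2: index 6 -> 6 (same)
  Node 3: index 1 -> 1 (same)
  Node 4: index 2 -> 2 (same)
  Node 5: index 4 -> 4 (same)
  Node 6: index 5 -> 5 (same)
Nodes that changed position: none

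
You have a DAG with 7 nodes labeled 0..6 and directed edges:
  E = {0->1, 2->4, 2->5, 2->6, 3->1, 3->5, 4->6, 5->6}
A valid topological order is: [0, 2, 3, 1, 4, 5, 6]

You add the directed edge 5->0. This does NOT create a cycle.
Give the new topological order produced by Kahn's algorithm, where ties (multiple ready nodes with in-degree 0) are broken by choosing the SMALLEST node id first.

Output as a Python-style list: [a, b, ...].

Old toposort: [0, 2, 3, 1, 4, 5, 6]
Added edge: 5->0
Position of 5 (5) > position of 0 (0). Must reorder: 5 must now come before 0.
Run Kahn's algorithm (break ties by smallest node id):
  initial in-degrees: [1, 2, 0, 0, 1, 2, 3]
  ready (indeg=0): [2, 3]
  pop 2: indeg[4]->0; indeg[5]->1; indeg[6]->2 | ready=[3, 4] | order so far=[2]
  pop 3: indeg[1]->1; indeg[5]->0 | ready=[4, 5] | order so far=[2, 3]
  pop 4: indeg[6]->1 | ready=[5] | order so far=[2, 3, 4]
  pop 5: indeg[0]->0; indeg[6]->0 | ready=[0, 6] | order so far=[2, 3, 4, 5]
  pop 0: indeg[1]->0 | ready=[1, 6] | order so far=[2, 3, 4, 5, 0]
  pop 1: no out-edges | ready=[6] | order so far=[2, 3, 4, 5, 0, 1]
  pop 6: no out-edges | ready=[] | order so far=[2, 3, 4, 5, 0, 1, 6]
  Result: [2, 3, 4, 5, 0, 1, 6]

Answer: [2, 3, 4, 5, 0, 1, 6]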